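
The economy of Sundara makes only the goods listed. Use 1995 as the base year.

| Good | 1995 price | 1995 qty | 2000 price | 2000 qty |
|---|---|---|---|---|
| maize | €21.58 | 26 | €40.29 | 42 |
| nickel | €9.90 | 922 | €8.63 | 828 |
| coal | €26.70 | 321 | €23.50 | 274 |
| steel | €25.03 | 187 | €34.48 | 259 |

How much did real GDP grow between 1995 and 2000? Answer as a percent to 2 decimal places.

-0.17%

Real GDP 1995 = Nominal GDP 1995 = 21.58·26 + 9.90·922 + 26.70·321 + 25.03·187 = 22940.19.
Real GDP 2000 (at 1995 prices) = 21.58·42 + 9.90·828 + 26.70·274 + 25.03·259 = 22902.13.
Real growth = 22902.13/22940.19 − 1 = -0.0017.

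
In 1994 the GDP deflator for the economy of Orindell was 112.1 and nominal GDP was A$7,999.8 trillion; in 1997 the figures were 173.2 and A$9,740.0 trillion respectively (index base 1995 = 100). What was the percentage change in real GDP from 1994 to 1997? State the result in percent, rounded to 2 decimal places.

Deflate each year: 1994 → 7999.8/1.121 = 7136.31; 1997 → 9740.0/1.732 = 5623.56.
So real GDP changed by 5623.56/7136.31 − 1 = -0.2120, i.e. -21.20%.

-21.20%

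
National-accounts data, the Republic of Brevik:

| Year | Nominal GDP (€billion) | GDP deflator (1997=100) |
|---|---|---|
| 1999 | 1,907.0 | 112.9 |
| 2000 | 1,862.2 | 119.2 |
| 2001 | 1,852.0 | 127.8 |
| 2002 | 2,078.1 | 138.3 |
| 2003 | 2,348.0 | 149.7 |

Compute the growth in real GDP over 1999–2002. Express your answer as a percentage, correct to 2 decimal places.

Real GDP 1999 = 1907.0/1.129 = 1689.11.
Real GDP 2002 = 2078.1/1.383 = 1502.60.
Change = 1502.60/1689.11 − 1 = -0.1104.

-11.04%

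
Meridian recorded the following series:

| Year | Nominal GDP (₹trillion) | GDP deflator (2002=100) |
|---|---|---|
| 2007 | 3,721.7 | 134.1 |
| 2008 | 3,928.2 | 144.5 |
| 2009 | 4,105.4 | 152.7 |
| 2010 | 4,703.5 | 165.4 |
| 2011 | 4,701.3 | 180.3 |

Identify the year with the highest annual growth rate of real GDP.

2010

2008: real = 3928.2/1.445 = 2718.48; growth vs 2007 (2775.32) = -2.05%.
2009: real = 4105.4/1.527 = 2688.54; growth vs 2008 (2718.48) = -1.10%.
2010: real = 4703.5/1.654 = 2843.71; growth vs 2009 (2688.54) = 5.77%.
2011: real = 4701.3/1.803 = 2607.49; growth vs 2010 (2843.71) = -8.31%.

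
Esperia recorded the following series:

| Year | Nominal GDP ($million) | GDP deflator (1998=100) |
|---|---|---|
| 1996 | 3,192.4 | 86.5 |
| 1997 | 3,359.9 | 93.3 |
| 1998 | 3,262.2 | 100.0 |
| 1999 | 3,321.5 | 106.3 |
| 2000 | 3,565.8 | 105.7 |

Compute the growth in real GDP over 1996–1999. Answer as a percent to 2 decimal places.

Real GDP 1996 = 3192.4/0.865 = 3690.64.
Real GDP 1999 = 3321.5/1.063 = 3124.65.
Change = 3124.65/3690.64 − 1 = -0.1534.

-15.34%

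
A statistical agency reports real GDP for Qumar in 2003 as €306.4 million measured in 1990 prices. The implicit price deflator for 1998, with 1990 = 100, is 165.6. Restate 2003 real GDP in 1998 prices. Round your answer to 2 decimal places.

€507.40 million

Real GDP in 1998 prices = Real GDP in 1990 prices × (P_1998/P_1990) = 306.4 × 1.656 = 507.40.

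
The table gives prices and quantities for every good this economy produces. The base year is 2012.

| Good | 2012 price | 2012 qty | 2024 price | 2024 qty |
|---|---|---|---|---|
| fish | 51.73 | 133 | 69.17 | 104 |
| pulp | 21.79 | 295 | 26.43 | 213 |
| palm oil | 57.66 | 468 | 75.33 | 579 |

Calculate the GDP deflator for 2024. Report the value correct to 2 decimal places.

Nominal GDP 2024 = 69.17·104 + 26.43·213 + 75.33·579 = 56439.34.
Real GDP 2024 (at 2012 prices) = 51.73·104 + 21.79·213 + 57.66·579 = 43406.33.
Deflator = Nominal/Real × 100 = 56439.34/43406.33 × 100 = 130.026.

130.03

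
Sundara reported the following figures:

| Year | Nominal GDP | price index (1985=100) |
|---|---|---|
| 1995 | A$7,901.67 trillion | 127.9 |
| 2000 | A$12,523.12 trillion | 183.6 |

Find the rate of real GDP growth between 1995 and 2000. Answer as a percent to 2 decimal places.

Deflate each year: 1995 → 7901.67/1.279 = 6178.01; 2000 → 12523.12/1.836 = 6820.87.
So real GDP changed by 6820.87/6178.01 − 1 = 0.1041, i.e. 10.41%.

10.41%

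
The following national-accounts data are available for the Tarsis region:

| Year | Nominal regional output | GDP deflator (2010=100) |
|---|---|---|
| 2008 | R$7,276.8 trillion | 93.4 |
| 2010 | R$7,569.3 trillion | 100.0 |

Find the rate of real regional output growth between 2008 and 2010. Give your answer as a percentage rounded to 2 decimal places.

-2.85%

Deflate each year: 2008 → 7276.8/0.934 = 7791.01; 2010 → 7569.3/1.000 = 7569.30.
So real regional output changed by 7569.30/7791.01 − 1 = -0.0285, i.e. -2.85%.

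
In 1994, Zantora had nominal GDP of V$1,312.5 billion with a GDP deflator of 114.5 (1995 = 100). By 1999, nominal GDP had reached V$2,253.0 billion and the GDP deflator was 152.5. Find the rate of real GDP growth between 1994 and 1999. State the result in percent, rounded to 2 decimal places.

Deflate each year: 1994 → 1312.5/1.145 = 1146.29; 1999 → 2253.0/1.525 = 1477.38.
So real GDP changed by 1477.38/1146.29 − 1 = 0.2888, i.e. 28.88%.

28.88%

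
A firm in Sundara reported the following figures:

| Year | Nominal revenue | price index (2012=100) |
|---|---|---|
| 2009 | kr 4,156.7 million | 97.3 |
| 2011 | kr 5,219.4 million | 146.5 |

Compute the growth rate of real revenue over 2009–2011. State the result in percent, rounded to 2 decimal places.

Deflate each year: 2009 → 4156.7/0.973 = 4272.05; 2011 → 5219.4/1.465 = 3562.73.
So real revenue changed by 3562.73/4272.05 − 1 = -0.1660, i.e. -16.60%.

-16.60%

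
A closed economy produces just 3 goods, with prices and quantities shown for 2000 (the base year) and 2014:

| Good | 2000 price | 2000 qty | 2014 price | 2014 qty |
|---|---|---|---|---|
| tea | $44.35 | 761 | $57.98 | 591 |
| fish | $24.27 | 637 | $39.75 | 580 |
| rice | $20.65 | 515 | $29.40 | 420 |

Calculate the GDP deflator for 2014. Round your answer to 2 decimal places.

Nominal GDP 2014 = 57.98·591 + 39.75·580 + 29.40·420 = 69669.18.
Real GDP 2014 (at 2000 prices) = 44.35·591 + 24.27·580 + 20.65·420 = 48960.45.
Deflator = Nominal/Real × 100 = 69669.18/48960.45 × 100 = 142.297.

142.30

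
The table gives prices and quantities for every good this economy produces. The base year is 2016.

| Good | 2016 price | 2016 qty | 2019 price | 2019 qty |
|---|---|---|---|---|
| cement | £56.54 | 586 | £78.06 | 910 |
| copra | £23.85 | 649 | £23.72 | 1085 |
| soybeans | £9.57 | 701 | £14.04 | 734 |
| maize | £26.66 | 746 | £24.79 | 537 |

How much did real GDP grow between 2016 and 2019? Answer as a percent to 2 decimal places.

31.20%

Real GDP 2016 = Nominal GDP 2016 = 56.54·586 + 23.85·649 + 9.57·701 + 26.66·746 = 75208.02.
Real GDP 2019 (at 2016 prices) = 56.54·910 + 23.85·1085 + 9.57·734 + 26.66·537 = 98669.45.
Real growth = 98669.45/75208.02 − 1 = 0.3120.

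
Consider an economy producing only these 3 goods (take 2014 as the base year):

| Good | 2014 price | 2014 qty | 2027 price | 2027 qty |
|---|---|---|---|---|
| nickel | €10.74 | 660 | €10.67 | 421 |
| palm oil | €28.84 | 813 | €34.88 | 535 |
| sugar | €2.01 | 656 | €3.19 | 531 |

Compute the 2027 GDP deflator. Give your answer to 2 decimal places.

Nominal GDP 2027 = 10.67·421 + 34.88·535 + 3.19·531 = 24846.76.
Real GDP 2027 (at 2014 prices) = 10.74·421 + 28.84·535 + 2.01·531 = 21018.25.
Deflator = Nominal/Real × 100 = 24846.76/21018.25 × 100 = 118.215.

118.22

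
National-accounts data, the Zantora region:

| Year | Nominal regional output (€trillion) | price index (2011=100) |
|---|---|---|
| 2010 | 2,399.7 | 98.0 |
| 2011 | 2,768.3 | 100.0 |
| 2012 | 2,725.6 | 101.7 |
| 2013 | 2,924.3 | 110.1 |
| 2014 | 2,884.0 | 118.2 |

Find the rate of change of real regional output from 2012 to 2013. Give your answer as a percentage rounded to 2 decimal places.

Real regional output 2012 = 2725.6/1.017 = 2680.04.
Real regional output 2013 = 2924.3/1.101 = 2656.04.
Change = 2656.04/2680.04 − 1 = -0.0090.

-0.90%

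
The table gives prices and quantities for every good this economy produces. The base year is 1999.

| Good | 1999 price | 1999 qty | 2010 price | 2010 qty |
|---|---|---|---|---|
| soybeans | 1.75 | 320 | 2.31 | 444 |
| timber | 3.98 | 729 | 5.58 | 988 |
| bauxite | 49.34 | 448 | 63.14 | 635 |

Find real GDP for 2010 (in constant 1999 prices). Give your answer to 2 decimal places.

Real GDP 2010 = Σ (p_1999 × q_2010) = 1.75·444 + 3.98·988 + 49.34·635 = 36040.14.

36040.14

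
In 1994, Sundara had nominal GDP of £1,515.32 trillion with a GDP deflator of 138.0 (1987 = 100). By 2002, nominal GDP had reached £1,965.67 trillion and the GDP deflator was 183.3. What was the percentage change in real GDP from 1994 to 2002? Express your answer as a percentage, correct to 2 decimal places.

Deflate each year: 1994 → 1515.32/1.380 = 1098.06; 2002 → 1965.67/1.833 = 1072.38.
So real GDP changed by 1072.38/1098.06 − 1 = -0.0234, i.e. -2.34%.

-2.34%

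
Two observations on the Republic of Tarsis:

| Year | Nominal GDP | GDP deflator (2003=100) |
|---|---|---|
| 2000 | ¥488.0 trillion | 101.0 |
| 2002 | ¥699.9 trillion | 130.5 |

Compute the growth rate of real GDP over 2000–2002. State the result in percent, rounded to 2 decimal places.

11.00%

Real GDP 2000 = 488.0 / 1.010 = 483.17.
Real GDP 2002 = 699.9 / 1.305 = 536.32.
Real growth = 536.32 / 483.17 − 1 = 0.1100.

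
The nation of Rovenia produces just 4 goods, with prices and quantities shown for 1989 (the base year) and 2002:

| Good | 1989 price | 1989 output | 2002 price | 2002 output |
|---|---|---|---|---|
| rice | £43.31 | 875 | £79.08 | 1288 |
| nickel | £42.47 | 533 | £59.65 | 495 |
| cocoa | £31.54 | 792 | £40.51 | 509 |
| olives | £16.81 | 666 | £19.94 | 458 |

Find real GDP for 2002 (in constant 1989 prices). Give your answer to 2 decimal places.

Real GDP 2002 = Σ (p_1989 × q_2002) = 43.31·1288 + 42.47·495 + 31.54·509 + 16.81·458 = 100558.77.

£100558.77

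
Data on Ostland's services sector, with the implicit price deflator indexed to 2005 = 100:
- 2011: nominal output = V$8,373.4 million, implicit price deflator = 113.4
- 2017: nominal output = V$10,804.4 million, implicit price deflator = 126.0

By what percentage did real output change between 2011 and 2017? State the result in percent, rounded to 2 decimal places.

16.13%

Real output 2011 = 8373.4 / 1.134 = 7383.95.
Real output 2017 = 10804.4 / 1.260 = 8574.92.
Real growth = 8574.92 / 7383.95 − 1 = 0.1613.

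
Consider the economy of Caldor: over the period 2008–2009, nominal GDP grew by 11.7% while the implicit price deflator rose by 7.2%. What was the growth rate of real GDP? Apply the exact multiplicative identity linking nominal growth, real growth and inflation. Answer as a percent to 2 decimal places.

(1 + g_nom) = (1 + g_real)(1 + π), so g_real = 1.1170 / 1.0720 − 1 = 0.04198.

4.20%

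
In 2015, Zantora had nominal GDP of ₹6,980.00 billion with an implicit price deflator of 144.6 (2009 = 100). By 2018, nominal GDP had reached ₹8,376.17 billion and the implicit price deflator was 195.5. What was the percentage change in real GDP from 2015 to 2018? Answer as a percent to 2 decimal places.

-11.24%

Deflate each year: 2015 → 6980.00/1.446 = 4827.11; 2018 → 8376.17/1.955 = 4284.49.
So real GDP changed by 4284.49/4827.11 − 1 = -0.1124, i.e. -11.24%.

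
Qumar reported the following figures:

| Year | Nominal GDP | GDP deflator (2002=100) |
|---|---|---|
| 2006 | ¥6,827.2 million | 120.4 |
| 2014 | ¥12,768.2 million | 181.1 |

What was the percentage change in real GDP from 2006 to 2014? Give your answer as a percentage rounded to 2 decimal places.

Deflate each year: 2006 → 6827.2/1.204 = 5670.43; 2014 → 12768.2/1.811 = 7050.36.
So real GDP changed by 7050.36/5670.43 − 1 = 0.2434, i.e. 24.34%.

24.34%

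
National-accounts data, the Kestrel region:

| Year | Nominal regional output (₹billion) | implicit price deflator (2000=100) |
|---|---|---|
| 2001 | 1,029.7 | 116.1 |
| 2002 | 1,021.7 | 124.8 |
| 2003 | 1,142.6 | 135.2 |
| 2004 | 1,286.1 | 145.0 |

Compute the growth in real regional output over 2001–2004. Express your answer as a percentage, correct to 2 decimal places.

Real regional output 2001 = 1029.7/1.161 = 886.91.
Real regional output 2004 = 1286.1/1.450 = 886.97.
Change = 886.97/886.91 − 1 = 0.0001.

0.01%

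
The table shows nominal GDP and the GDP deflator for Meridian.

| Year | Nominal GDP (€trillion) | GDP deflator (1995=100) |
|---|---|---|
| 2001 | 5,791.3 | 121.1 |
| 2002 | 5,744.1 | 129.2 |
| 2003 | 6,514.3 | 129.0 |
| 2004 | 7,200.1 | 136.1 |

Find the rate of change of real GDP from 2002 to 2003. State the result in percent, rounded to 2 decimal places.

Real GDP 2002 = 5744.1/1.292 = 4445.90.
Real GDP 2003 = 6514.3/1.290 = 5049.84.
Change = 5049.84/4445.90 − 1 = 0.1358.

13.58%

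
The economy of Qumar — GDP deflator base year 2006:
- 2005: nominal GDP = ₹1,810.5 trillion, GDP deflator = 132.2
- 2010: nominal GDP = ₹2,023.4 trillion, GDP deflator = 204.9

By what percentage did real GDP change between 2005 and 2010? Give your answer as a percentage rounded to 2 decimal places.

Real GDP 2005 = 1810.5 / 1.322 = 1369.52.
Real GDP 2010 = 2023.4 / 2.049 = 987.51.
Real growth = 987.51 / 1369.52 − 1 = -0.2789.

-27.89%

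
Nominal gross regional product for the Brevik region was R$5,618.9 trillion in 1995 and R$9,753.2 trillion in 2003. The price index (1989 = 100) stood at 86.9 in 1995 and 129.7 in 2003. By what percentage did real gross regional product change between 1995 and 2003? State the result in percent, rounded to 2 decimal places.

16.30%

Deflate each year: 1995 → 5618.9/0.869 = 6465.94; 2003 → 9753.2/1.297 = 7519.81.
So real gross regional product changed by 7519.81/6465.94 − 1 = 0.1630, i.e. 16.30%.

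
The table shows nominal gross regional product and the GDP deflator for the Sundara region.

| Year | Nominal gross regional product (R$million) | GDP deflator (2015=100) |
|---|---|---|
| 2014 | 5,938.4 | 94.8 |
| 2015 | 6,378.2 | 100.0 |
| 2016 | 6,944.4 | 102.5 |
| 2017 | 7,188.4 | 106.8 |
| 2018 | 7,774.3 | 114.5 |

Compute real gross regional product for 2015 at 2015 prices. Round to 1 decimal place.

R$6,378.2 million

Real gross regional product 2015 = 6378.2 / 1.000 = 6378.20.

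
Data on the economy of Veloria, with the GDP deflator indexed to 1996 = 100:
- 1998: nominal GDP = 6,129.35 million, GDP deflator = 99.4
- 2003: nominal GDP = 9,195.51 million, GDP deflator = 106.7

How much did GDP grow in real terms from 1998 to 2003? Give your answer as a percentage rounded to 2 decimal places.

39.76%

Real GDP 1998 = 6129.35 / 0.994 = 6166.35.
Real GDP 2003 = 9195.51 / 1.067 = 8618.10.
Real growth = 8618.10 / 6166.35 − 1 = 0.3976.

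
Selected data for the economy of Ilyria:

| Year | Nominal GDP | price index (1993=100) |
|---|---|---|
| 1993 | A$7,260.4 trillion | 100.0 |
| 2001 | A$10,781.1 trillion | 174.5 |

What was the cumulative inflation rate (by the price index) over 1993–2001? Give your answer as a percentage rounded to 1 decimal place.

74.5%

Price-level change = 174.5 / 100.0 − 1 = 0.7450.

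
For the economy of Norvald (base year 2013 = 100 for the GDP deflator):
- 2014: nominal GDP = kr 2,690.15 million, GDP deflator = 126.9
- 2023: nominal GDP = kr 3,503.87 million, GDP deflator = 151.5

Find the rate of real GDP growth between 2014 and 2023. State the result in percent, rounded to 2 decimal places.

Deflate each year: 2014 → 2690.15/1.269 = 2119.90; 2023 → 3503.87/1.515 = 2312.79.
So real GDP changed by 2312.79/2119.90 − 1 = 0.0910, i.e. 9.10%.

9.10%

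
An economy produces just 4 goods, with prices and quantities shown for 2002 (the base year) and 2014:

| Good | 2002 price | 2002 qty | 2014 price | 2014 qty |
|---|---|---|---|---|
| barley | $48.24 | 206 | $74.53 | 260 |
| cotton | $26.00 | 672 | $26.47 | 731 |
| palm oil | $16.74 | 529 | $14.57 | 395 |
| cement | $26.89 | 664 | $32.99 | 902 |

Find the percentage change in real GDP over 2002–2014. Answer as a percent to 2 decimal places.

Real GDP 2002 = Nominal GDP 2002 = 48.24·206 + 26.00·672 + 16.74·529 + 26.89·664 = 54119.86.
Real GDP 2014 (at 2002 prices) = 48.24·260 + 26.00·731 + 16.74·395 + 26.89·902 = 62415.48.
Real growth = 62415.48/54119.86 − 1 = 0.1533.

15.33%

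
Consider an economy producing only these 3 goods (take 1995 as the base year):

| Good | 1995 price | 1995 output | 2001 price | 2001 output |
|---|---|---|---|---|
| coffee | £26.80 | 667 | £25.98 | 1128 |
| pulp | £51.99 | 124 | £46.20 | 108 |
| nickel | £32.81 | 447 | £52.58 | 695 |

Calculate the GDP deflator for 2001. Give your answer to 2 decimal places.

Nominal GDP 2001 = 25.98·1128 + 46.20·108 + 52.58·695 = 70838.14.
Real GDP 2001 (at 1995 prices) = 26.80·1128 + 51.99·108 + 32.81·695 = 58648.27.
Deflator = Nominal/Real × 100 = 70838.14/58648.27 × 100 = 120.785.

120.78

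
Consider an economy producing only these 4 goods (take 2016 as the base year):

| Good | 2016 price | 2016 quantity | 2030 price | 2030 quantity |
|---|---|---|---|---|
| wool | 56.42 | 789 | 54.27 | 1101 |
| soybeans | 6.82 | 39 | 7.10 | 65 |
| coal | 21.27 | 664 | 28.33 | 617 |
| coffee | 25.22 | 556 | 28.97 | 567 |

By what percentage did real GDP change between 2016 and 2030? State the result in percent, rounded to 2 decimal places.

23.39%

Real GDP 2016 = Nominal GDP 2016 = 56.42·789 + 6.82·39 + 21.27·664 + 25.22·556 = 72926.96.
Real GDP 2030 (at 2016 prices) = 56.42·1101 + 6.82·65 + 21.27·617 + 25.22·567 = 89985.05.
Real growth = 89985.05/72926.96 − 1 = 0.2339.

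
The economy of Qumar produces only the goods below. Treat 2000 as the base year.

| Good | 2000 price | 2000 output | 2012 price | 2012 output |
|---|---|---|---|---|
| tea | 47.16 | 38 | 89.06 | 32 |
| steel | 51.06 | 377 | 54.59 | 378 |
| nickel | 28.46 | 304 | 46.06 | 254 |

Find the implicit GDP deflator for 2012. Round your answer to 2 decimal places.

Nominal GDP 2012 = 89.06·32 + 54.59·378 + 46.06·254 = 35184.18.
Real GDP 2012 (at 2000 prices) = 47.16·32 + 51.06·378 + 28.46·254 = 28038.64.
Deflator = Nominal/Real × 100 = 35184.18/28038.64 × 100 = 125.485.

125.48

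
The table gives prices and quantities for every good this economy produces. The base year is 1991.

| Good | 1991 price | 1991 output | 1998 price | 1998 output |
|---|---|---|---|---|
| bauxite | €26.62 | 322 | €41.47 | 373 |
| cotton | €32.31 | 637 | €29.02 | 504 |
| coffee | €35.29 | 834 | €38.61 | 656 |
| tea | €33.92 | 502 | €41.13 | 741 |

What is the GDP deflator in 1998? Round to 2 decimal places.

115.30

Nominal GDP 1998 = 41.47·373 + 29.02·504 + 38.61·656 + 41.13·741 = 85899.88.
Real GDP 1998 (at 1991 prices) = 26.62·373 + 32.31·504 + 35.29·656 + 33.92·741 = 74498.46.
Deflator = Nominal/Real × 100 = 85899.88/74498.46 × 100 = 115.304.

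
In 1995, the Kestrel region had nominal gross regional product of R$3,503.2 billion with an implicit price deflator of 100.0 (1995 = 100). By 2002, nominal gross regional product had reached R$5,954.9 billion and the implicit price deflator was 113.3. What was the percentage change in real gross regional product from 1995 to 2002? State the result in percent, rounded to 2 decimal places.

Real gross regional product 1995 = 3503.2 / 1.000 = 3503.20.
Real gross regional product 2002 = 5954.9 / 1.133 = 5255.87.
Real growth = 5255.87 / 3503.20 − 1 = 0.5003.

50.03%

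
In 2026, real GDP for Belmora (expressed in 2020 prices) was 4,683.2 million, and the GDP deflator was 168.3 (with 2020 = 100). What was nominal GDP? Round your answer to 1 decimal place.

Nominal GDP = Real × (GDP deflator/100) = 4683.2 × 1.683 = 7881.83.

7,881.8 million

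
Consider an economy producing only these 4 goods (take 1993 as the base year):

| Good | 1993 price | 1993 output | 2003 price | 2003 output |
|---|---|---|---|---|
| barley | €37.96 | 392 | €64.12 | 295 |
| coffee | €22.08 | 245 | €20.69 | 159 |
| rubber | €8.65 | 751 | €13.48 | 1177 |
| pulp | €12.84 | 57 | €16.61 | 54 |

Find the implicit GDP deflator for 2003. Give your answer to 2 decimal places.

152.32

Nominal GDP 2003 = 64.12·295 + 20.69·159 + 13.48·1177 + 16.61·54 = 38968.01.
Real GDP 2003 (at 1993 prices) = 37.96·295 + 22.08·159 + 8.65·1177 + 12.84·54 = 25583.33.
Deflator = Nominal/Real × 100 = 38968.01/25583.33 × 100 = 152.318.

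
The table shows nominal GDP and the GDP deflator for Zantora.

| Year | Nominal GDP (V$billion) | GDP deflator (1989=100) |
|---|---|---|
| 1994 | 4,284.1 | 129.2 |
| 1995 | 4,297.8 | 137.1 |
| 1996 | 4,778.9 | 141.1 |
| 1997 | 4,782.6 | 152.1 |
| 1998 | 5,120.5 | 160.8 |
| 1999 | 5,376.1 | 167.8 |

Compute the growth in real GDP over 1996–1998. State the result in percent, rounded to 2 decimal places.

Real GDP 1996 = 4778.9/1.411 = 3386.89.
Real GDP 1998 = 5120.5/1.608 = 3184.39.
Change = 3184.39/3386.89 − 1 = -0.0598.

-5.98%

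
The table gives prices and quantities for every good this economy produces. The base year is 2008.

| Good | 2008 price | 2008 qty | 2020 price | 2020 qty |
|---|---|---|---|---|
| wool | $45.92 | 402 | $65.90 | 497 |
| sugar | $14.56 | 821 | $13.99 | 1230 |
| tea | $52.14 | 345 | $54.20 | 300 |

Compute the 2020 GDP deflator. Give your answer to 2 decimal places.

117.47

Nominal GDP 2020 = 65.90·497 + 13.99·1230 + 54.20·300 = 66220.00.
Real GDP 2020 (at 2008 prices) = 45.92·497 + 14.56·1230 + 52.14·300 = 56373.04.
Deflator = Nominal/Real × 100 = 66220.00/56373.04 × 100 = 117.467.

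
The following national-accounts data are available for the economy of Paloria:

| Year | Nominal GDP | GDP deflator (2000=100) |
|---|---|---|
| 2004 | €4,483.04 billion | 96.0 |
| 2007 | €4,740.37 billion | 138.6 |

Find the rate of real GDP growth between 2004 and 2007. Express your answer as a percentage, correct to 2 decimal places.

Deflate each year: 2004 → 4483.04/0.960 = 4669.83; 2007 → 4740.37/1.386 = 3420.18.
So real GDP changed by 3420.18/4669.83 − 1 = -0.2676, i.e. -26.76%.

-26.76%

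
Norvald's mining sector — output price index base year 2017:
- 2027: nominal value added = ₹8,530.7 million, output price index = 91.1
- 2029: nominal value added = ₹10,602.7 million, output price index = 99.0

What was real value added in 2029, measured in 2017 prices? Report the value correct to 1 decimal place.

₹10,709.8 million

Real value added = Nominal / (output price index/100) = 10602.7 / 0.990 = 10709.80.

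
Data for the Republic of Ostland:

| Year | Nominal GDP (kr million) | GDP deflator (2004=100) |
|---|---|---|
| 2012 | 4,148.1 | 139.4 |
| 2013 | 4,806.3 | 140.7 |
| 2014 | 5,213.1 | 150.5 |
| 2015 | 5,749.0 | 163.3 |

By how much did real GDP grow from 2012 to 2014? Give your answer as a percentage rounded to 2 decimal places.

16.41%

Real GDP 2012 = 4148.1/1.394 = 2975.68.
Real GDP 2014 = 5213.1/1.505 = 3463.85.
Change = 3463.85/2975.68 − 1 = 0.1641.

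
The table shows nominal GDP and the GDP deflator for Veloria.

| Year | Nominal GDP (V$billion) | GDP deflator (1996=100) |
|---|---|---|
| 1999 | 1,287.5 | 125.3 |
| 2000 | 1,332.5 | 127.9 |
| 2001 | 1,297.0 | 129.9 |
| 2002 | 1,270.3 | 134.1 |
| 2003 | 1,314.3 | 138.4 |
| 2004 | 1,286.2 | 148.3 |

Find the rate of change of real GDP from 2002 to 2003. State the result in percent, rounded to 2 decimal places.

Real GDP 2002 = 1270.3/1.341 = 947.28.
Real GDP 2003 = 1314.3/1.384 = 949.64.
Change = 949.64/947.28 − 1 = 0.0025.

0.25%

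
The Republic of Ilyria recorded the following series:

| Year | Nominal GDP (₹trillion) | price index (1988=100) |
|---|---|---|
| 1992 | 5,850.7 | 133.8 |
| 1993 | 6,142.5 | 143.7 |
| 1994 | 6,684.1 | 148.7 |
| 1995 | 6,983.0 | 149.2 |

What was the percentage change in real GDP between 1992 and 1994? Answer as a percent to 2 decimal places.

Real GDP 1992 = 5850.7/1.338 = 4372.72.
Real GDP 1994 = 6684.1/1.487 = 4495.02.
Change = 4495.02/4372.72 − 1 = 0.0280.

2.80%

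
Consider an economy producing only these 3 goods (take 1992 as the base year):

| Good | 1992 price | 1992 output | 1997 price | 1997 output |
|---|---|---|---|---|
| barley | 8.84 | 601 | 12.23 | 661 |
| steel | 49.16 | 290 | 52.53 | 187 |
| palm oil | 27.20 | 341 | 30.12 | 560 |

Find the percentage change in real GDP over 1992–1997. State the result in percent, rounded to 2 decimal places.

Real GDP 1992 = Nominal GDP 1992 = 8.84·601 + 49.16·290 + 27.20·341 = 28844.44.
Real GDP 1997 (at 1992 prices) = 8.84·661 + 49.16·187 + 27.20·560 = 30268.16.
Real growth = 30268.16/28844.44 − 1 = 0.0494.

4.94%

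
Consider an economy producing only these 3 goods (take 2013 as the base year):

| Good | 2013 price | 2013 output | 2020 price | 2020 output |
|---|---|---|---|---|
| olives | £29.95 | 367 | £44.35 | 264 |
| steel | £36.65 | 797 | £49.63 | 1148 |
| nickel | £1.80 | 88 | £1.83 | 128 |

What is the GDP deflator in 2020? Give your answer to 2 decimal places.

137.26

Nominal GDP 2020 = 44.35·264 + 49.63·1148 + 1.83·128 = 68917.88.
Real GDP 2020 (at 2013 prices) = 29.95·264 + 36.65·1148 + 1.80·128 = 50211.40.
Deflator = Nominal/Real × 100 = 68917.88/50211.40 × 100 = 137.255.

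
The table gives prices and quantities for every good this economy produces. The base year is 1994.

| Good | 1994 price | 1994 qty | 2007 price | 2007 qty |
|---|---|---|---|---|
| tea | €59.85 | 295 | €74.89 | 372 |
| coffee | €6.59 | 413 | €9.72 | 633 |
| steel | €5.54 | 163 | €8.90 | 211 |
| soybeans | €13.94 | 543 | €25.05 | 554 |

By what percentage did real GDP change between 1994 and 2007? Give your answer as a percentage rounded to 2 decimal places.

Real GDP 1994 = Nominal GDP 1994 = 59.85·295 + 6.59·413 + 5.54·163 + 13.94·543 = 28849.86.
Real GDP 2007 (at 1994 prices) = 59.85·372 + 6.59·633 + 5.54·211 + 13.94·554 = 35327.37.
Real growth = 35327.37/28849.86 − 1 = 0.2245.

22.45%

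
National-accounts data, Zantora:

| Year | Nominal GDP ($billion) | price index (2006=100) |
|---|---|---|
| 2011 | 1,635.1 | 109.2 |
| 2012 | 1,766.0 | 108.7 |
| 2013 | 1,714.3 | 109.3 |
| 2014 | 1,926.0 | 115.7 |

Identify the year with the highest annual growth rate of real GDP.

2012: real = 1766.0/1.087 = 1624.66; growth vs 2011 (1497.34) = 8.50%.
2013: real = 1714.3/1.093 = 1568.44; growth vs 2012 (1624.66) = -3.46%.
2014: real = 1926.0/1.157 = 1664.65; growth vs 2013 (1568.44) = 6.13%.

2012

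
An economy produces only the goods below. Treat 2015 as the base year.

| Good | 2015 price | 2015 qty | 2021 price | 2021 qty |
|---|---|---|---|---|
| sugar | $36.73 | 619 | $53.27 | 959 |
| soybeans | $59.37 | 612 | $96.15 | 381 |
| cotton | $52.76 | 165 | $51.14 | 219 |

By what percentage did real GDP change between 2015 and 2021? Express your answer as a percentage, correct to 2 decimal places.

2.39%

Real GDP 2015 = Nominal GDP 2015 = 36.73·619 + 59.37·612 + 52.76·165 = 67775.71.
Real GDP 2021 (at 2015 prices) = 36.73·959 + 59.37·381 + 52.76·219 = 69398.48.
Real growth = 69398.48/67775.71 − 1 = 0.0239.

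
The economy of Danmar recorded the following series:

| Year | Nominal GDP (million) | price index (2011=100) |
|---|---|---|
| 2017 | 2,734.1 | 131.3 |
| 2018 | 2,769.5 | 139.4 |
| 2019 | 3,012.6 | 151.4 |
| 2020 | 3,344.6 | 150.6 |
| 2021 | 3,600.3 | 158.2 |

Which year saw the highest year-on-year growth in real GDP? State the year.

2018: real = 2769.5/1.394 = 1986.73; growth vs 2017 (2082.33) = -4.59%.
2019: real = 3012.6/1.514 = 1989.83; growth vs 2018 (1986.73) = 0.16%.
2020: real = 3344.6/1.506 = 2220.85; growth vs 2019 (1989.83) = 11.61%.
2021: real = 3600.3/1.582 = 2275.79; growth vs 2020 (2220.85) = 2.47%.

2020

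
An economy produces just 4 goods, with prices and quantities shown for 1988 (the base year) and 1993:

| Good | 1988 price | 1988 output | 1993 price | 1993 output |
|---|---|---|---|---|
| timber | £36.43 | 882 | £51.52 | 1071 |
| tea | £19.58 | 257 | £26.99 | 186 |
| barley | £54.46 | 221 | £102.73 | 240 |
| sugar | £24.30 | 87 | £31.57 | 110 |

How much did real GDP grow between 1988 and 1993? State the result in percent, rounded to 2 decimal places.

Real GDP 1988 = Nominal GDP 1988 = 36.43·882 + 19.58·257 + 54.46·221 + 24.30·87 = 51313.08.
Real GDP 1993 (at 1988 prices) = 36.43·1071 + 19.58·186 + 54.46·240 + 24.30·110 = 58401.81.
Real growth = 58401.81/51313.08 − 1 = 0.1381.

13.81%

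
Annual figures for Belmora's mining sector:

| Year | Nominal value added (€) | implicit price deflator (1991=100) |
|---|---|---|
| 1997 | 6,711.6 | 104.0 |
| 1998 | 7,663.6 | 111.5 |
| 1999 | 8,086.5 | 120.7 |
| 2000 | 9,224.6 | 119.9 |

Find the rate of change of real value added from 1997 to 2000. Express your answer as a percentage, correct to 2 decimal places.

19.22%

Real value added 1997 = 6711.6/1.040 = 6453.46.
Real value added 2000 = 9224.6/1.199 = 7693.58.
Change = 7693.58/6453.46 − 1 = 0.1922.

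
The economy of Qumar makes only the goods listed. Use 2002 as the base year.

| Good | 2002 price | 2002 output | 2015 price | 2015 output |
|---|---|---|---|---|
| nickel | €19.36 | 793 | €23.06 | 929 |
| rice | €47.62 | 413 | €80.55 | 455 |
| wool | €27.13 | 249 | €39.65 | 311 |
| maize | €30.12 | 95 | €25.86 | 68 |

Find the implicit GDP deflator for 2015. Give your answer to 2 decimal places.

143.93

Nominal GDP 2015 = 23.06·929 + 80.55·455 + 39.65·311 + 25.86·68 = 72162.62.
Real GDP 2015 (at 2002 prices) = 19.36·929 + 47.62·455 + 27.13·311 + 30.12·68 = 50138.13.
Deflator = Nominal/Real × 100 = 72162.62/50138.13 × 100 = 143.928.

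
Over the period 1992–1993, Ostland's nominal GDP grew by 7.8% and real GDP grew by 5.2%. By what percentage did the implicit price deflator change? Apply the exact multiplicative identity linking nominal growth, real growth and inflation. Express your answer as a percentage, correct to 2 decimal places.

2.47%

(1 + g_nom) = (1 + g_real)(1 + π), so π = 1.0780 / 1.0520 − 1 = 0.02471.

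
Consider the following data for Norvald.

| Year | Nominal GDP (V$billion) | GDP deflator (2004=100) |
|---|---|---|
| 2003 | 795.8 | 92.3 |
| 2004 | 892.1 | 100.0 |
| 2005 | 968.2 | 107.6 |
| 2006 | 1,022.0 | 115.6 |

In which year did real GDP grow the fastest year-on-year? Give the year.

2004

2004: real = 892.1/1.000 = 892.10; growth vs 2003 (862.19) = 3.47%.
2005: real = 968.2/1.076 = 899.81; growth vs 2004 (892.10) = 0.86%.
2006: real = 1022.0/1.156 = 884.08; growth vs 2005 (899.81) = -1.75%.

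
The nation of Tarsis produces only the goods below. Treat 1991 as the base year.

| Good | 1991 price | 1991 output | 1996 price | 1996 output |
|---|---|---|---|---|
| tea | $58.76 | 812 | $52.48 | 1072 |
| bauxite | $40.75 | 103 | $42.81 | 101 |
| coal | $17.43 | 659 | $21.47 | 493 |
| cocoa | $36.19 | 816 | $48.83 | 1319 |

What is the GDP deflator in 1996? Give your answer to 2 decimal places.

109.84

Nominal GDP 1996 = 52.48·1072 + 42.81·101 + 21.47·493 + 48.83·1319 = 135573.85.
Real GDP 1996 (at 1991 prices) = 58.76·1072 + 40.75·101 + 17.43·493 + 36.19·1319 = 123434.07.
Deflator = Nominal/Real × 100 = 135573.85/123434.07 × 100 = 109.835.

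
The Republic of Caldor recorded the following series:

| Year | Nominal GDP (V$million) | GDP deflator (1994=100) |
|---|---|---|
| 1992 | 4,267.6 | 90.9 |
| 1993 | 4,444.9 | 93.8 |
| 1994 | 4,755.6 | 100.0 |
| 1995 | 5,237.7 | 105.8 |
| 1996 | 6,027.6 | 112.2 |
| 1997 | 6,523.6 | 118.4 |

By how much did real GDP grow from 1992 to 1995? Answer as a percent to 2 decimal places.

5.45%

Real GDP 1992 = 4267.6/0.909 = 4694.83.
Real GDP 1995 = 5237.7/1.058 = 4950.57.
Change = 4950.57/4694.83 − 1 = 0.0545.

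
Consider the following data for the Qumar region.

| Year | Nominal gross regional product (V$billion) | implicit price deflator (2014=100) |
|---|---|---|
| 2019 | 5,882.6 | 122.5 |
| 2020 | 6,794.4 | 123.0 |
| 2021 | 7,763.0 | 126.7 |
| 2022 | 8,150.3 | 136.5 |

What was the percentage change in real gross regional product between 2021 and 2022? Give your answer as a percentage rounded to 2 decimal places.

Real gross regional product 2021 = 7763.0/1.267 = 6127.07.
Real gross regional product 2022 = 8150.3/1.365 = 5970.92.
Change = 5970.92/6127.07 − 1 = -0.0255.

-2.55%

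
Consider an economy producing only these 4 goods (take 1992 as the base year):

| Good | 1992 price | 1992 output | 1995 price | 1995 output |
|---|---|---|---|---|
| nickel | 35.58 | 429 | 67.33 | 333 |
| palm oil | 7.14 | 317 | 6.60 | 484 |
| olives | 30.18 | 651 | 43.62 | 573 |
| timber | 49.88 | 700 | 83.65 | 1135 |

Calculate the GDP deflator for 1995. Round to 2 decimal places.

Nominal GDP 1995 = 67.33·333 + 6.60·484 + 43.62·573 + 83.65·1135 = 145552.30.
Real GDP 1995 (at 1992 prices) = 35.58·333 + 7.14·484 + 30.18·573 + 49.88·1135 = 89210.84.
Deflator = Nominal/Real × 100 = 145552.30/89210.84 × 100 = 163.155.

163.16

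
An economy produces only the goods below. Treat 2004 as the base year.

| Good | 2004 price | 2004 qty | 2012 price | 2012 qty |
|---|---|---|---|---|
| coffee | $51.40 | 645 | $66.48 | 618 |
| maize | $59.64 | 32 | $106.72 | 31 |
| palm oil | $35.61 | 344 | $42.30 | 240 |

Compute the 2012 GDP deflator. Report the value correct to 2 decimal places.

Nominal GDP 2012 = 66.48·618 + 106.72·31 + 42.30·240 = 54544.96.
Real GDP 2012 (at 2004 prices) = 51.40·618 + 59.64·31 + 35.61·240 = 42160.44.
Deflator = Nominal/Real × 100 = 54544.96/42160.44 × 100 = 129.375.

129.37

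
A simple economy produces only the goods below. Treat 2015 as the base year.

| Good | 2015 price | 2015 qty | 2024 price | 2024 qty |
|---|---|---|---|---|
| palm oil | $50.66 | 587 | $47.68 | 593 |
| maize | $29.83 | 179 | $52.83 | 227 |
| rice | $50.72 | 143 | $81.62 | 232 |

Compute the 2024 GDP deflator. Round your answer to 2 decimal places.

121.87

Nominal GDP 2024 = 47.68·593 + 52.83·227 + 81.62·232 = 59202.49.
Real GDP 2024 (at 2015 prices) = 50.66·593 + 29.83·227 + 50.72·232 = 48579.83.
Deflator = Nominal/Real × 100 = 59202.49/48579.83 × 100 = 121.866.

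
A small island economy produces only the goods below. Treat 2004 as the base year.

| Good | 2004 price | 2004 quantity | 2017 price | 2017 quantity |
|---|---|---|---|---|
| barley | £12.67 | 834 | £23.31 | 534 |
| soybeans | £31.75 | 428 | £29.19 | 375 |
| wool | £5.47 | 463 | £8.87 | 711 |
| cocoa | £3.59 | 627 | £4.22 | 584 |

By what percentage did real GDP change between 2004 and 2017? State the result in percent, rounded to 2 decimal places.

-14.79%

Real GDP 2004 = Nominal GDP 2004 = 12.67·834 + 31.75·428 + 5.47·463 + 3.59·627 = 28939.32.
Real GDP 2017 (at 2004 prices) = 12.67·534 + 31.75·375 + 5.47·711 + 3.59·584 = 24657.76.
Real growth = 24657.76/28939.32 − 1 = -0.1479.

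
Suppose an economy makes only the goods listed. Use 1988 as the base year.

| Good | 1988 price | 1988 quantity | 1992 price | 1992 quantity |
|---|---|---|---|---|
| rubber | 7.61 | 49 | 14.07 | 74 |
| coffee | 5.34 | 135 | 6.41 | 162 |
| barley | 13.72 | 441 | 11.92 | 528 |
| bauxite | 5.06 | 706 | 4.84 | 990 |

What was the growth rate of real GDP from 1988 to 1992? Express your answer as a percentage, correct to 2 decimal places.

Real GDP 1988 = Nominal GDP 1988 = 7.61·49 + 5.34·135 + 13.72·441 + 5.06·706 = 10716.67.
Real GDP 1992 (at 1988 prices) = 7.61·74 + 5.34·162 + 13.72·528 + 5.06·990 = 13681.78.
Real growth = 13681.78/10716.67 − 1 = 0.2767.

27.67%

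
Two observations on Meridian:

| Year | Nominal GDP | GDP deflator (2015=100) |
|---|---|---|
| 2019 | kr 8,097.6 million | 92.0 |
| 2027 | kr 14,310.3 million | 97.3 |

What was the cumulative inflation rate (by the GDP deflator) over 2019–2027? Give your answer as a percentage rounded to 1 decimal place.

5.8%

Price-level change = 97.3 / 92.0 − 1 = 0.0576.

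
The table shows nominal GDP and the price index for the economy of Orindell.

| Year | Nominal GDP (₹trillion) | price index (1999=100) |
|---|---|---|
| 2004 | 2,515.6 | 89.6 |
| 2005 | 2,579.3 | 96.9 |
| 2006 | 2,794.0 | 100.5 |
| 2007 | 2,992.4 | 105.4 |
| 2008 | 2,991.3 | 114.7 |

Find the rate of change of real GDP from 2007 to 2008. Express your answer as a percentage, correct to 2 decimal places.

-8.14%

Real GDP 2007 = 2992.4/1.054 = 2839.09.
Real GDP 2008 = 2991.3/1.147 = 2607.93.
Change = 2607.93/2839.09 − 1 = -0.0814.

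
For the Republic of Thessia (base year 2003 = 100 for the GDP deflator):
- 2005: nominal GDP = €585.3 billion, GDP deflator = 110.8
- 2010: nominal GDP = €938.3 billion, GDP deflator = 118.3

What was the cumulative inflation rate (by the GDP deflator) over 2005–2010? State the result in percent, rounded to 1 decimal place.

Price-level change = 118.3 / 110.8 − 1 = 0.0677.

6.8%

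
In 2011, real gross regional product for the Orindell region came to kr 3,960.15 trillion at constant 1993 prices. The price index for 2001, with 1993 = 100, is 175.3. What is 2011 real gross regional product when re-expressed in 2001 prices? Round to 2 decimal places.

kr 6,942.14 trillion

Real gross regional product in 2001 prices = Real gross regional product in 1993 prices × (P_2001/P_1993) = 3960.15 × 1.753 = 6942.14.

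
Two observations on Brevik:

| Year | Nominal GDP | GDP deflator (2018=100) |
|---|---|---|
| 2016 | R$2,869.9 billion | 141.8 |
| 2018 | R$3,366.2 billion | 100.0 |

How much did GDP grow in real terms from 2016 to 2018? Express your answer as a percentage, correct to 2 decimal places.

Deflate each year: 2016 → 2869.9/1.418 = 2023.91; 2018 → 3366.2/1.000 = 3366.20.
So real GDP changed by 3366.20/2023.91 − 1 = 0.6632, i.e. 66.32%.

66.32%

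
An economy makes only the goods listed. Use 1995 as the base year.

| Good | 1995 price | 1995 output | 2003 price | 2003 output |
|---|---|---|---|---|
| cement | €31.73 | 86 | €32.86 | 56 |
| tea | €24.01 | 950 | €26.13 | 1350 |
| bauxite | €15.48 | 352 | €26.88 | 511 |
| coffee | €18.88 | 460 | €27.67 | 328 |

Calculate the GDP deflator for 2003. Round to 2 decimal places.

Nominal GDP 2003 = 32.86·56 + 26.13·1350 + 26.88·511 + 27.67·328 = 59927.10.
Real GDP 2003 (at 1995 prices) = 31.73·56 + 24.01·1350 + 15.48·511 + 18.88·328 = 48293.30.
Deflator = Nominal/Real × 100 = 59927.10/48293.30 × 100 = 124.090.

124.09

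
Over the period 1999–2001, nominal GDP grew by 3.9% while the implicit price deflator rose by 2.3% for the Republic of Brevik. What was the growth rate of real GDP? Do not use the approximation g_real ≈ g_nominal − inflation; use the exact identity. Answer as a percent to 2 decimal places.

1.56%

(1 + g_nom) = (1 + g_real)(1 + π), so g_real = 1.0390 / 1.0230 − 1 = 0.01564.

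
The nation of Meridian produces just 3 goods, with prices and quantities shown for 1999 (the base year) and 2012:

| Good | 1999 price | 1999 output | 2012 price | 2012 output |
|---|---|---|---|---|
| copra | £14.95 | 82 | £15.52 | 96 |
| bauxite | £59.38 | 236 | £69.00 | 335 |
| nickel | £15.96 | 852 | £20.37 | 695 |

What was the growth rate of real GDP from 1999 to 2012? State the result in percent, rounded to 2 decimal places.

12.42%

Real GDP 1999 = Nominal GDP 1999 = 14.95·82 + 59.38·236 + 15.96·852 = 28837.50.
Real GDP 2012 (at 1999 prices) = 14.95·96 + 59.38·335 + 15.96·695 = 32419.70.
Real growth = 32419.70/28837.50 − 1 = 0.1242.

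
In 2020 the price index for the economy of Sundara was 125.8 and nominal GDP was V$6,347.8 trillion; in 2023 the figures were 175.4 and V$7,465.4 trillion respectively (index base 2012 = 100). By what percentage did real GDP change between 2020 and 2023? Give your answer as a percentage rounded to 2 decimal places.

Real GDP 2020 = 6347.8 / 1.258 = 5045.95.
Real GDP 2023 = 7465.4 / 1.754 = 4256.21.
Real growth = 4256.21 / 5045.95 − 1 = -0.1565.

-15.65%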